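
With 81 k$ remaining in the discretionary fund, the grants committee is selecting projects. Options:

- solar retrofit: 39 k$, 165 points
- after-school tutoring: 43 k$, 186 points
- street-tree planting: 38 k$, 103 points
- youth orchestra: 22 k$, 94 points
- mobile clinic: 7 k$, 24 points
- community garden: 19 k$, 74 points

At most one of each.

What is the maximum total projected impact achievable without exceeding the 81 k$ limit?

Ranking by ratio (projected impact/k$): after-school tutoring 4.33, youth orchestra 4.27, solar retrofit 4.23, community garden 3.89.
The ratio heuristic lands on after-school tutoring + youth orchestra + mobile clinic (304) but leaves 9 k$ idle.
Replace after-school tutoring and mobile clinic with solar retrofit + community garden: the trade gains 29 net, giving 333 at 80 k$.
No other feasible combination exceeds 333.

333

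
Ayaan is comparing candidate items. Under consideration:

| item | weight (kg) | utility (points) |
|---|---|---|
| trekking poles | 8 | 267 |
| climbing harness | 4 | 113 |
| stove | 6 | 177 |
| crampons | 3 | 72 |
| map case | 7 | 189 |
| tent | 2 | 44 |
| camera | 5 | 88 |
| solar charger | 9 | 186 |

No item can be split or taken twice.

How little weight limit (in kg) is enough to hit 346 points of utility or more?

Look for the lowest-weight combination reaching 346.
trekking poles + climbing harness reaches 380 using 12 kg.
Below 12 kg the best achievable stays under 346.

12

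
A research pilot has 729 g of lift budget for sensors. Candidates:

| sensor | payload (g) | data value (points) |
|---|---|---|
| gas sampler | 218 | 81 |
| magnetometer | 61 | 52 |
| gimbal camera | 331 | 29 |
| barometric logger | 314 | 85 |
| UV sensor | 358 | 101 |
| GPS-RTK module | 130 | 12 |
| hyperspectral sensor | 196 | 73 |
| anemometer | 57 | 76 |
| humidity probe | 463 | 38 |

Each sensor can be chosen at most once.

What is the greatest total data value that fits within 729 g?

310

A density-first pass picks gas sampler + magnetometer + GPS-RTK module + hyperspectral sensor + anemometer — 294 at 662 g.
Dropping GPS-RTK module and hyperspectral sensor frees 326 g; slotting in UV sensor (358 g) lifts the total to 310 at 694 g.
An exhaustive check of the 512 subsets confirms 310.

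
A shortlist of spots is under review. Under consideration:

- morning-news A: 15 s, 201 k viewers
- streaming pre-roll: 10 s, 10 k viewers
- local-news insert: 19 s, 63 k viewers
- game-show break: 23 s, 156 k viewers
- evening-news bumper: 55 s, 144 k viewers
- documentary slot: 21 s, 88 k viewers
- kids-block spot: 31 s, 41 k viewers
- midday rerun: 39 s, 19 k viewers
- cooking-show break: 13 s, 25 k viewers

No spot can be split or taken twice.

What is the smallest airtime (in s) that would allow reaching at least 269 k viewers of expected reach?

36

Look for the lowest-airtime combination reaching 269.
morning-news A + documentary slot: 289 expected reach at 36 s.
Any bundle with less than 36 s falls short of 269.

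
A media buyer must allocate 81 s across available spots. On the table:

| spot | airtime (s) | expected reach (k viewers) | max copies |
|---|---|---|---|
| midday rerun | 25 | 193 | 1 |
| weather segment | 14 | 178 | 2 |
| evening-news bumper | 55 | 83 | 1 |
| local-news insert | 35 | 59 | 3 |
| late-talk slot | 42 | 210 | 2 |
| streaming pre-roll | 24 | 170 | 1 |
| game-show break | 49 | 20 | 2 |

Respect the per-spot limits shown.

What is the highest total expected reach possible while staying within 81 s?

Ranking by ratio (expected reach/s): weather segment 12.71, midday rerun 7.72, streaming pre-roll 7.08.
Midday rerun + 2×weather segment + streaming pre-roll uses 77 of the 81 s and totals 719.
Nothing else within 81 s beats 719.

719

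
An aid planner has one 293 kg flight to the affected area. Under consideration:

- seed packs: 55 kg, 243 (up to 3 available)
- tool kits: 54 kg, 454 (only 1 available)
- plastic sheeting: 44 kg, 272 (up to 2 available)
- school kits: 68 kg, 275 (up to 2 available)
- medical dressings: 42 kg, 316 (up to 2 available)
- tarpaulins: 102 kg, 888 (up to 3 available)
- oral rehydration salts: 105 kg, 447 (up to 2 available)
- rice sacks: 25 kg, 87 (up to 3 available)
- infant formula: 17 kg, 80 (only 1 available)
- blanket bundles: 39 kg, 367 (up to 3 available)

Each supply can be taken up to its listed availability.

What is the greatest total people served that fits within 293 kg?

2523

Density check — blanket bundles 9.41, tarpaulins 8.71, tool kits 8.41, medical dressings 7.52 are the best per kg.
Tool kits + tarpaulins + infant formula + 3×blanket bundles uses 290 of the 293 kg and totals 2523.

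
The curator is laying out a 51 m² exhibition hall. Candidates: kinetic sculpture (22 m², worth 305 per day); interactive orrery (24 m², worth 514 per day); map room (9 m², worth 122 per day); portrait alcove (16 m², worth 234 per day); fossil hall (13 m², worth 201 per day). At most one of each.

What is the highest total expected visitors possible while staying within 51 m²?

870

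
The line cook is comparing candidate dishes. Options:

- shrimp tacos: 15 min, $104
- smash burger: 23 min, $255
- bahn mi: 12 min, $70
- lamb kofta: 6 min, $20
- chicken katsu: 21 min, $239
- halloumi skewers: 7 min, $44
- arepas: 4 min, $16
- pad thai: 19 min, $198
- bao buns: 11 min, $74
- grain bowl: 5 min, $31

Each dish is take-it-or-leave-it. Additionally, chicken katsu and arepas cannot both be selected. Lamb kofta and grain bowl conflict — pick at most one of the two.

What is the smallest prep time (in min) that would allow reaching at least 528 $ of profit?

51

Look for the lowest-prep combination reaching 528.
smash burger + chicken katsu + halloumi skewers: 538 profit at 51 min.
Any bundle with less than 51 min falls short of 528.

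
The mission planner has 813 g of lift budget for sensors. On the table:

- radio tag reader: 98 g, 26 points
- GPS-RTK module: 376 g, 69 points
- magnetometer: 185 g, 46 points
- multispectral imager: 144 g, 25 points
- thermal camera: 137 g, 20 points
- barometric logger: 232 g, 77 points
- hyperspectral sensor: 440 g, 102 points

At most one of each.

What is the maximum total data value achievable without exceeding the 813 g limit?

205

The ratio heuristic lands on radio tag reader + magnetometer + multispectral imager + thermal camera + barometric logger (194) but leaves 17 g idle.
Replace magnetometer and multispectral imager and thermal camera with hyperspectral sensor: the trade gains 11 net, giving 205 at 770 g.
The closest alternative, thermal camera + barometric logger + hyperspectral sensor, reaches only 199.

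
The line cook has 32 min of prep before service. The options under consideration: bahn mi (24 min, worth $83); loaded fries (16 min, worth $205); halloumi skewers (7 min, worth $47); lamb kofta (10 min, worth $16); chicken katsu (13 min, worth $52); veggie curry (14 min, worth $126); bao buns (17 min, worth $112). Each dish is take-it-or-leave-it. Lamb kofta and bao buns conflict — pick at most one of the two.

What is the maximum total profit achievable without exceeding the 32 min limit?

331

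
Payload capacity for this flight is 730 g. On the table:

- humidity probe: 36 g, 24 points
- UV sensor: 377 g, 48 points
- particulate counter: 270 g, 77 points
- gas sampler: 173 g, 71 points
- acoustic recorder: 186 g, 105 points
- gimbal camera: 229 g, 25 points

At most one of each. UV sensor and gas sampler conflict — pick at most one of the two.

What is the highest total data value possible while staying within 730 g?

277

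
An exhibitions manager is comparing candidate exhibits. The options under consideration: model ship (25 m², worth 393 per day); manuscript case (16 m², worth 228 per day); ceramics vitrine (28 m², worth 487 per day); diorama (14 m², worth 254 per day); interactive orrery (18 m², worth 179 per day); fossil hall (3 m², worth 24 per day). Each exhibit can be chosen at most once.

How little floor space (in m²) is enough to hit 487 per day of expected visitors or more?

Minimise m² subject to total expected visitors ≥ 487.
ceramics vitrine reaches 487 using 28 m².
No combination under 28 m² hits 487.

28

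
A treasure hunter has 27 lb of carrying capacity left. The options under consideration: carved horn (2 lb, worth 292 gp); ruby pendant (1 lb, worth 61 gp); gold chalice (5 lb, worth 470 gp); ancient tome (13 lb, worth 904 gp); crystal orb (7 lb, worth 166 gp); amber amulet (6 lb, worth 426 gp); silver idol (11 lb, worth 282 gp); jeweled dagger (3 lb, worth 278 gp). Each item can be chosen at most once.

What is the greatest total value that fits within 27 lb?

2153

Filling by ratio: carved horn + ruby pendant + gold chalice + crystal orb + amber amulet + jeweled dagger for 1693, with 3 lb left unused.
Dropping crystal orb and jeweled dagger frees 10 lb; slotting in ancient tome (13 lb) lifts the total to 2153 at 27 lb.
The closest alternative, carved horn + gold chalice + ancient tome + amber amulet, reaches only 2092.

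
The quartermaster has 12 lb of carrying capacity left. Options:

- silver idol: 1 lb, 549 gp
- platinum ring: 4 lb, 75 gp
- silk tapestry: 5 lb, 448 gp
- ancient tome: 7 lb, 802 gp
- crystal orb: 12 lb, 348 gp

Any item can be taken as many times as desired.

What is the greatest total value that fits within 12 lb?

Best packing: 12×silver idol — 12 lb, 6588 total.
Nothing else within 12 lb beats 6588.

6588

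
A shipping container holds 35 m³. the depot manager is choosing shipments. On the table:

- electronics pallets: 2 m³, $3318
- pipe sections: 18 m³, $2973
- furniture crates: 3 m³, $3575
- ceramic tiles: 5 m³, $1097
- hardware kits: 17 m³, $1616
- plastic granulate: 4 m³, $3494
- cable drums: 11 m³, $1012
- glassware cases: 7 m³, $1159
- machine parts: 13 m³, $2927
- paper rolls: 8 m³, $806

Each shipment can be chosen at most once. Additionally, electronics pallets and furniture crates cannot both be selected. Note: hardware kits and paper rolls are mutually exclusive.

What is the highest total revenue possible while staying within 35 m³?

12252

By revenue per m³: electronics pallets 1659.00, furniture crates 1191.67, plastic granulate 873.50 lead.
Best packing: furniture crates + ceramic tiles + plastic granulate + glassware cases + machine parts — 32 m³, 12252 total.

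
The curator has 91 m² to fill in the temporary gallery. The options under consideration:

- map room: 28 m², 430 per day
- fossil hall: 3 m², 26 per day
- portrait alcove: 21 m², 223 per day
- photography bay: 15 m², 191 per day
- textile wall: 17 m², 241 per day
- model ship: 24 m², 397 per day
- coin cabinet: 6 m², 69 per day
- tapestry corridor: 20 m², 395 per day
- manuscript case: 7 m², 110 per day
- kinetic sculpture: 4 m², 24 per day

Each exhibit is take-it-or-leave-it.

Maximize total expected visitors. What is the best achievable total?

1463

By expected visitors per m²: tapestry corridor 19.75, model ship 16.54, manuscript case 15.71, map room 15.36 lead.
Filling by ratio: map room + fossil hall + model ship + coin cabinet + tapestry corridor + manuscript case for 1427, with 3 m² left unused.
The 16 m² tied up in fossil hall and coin cabinet and manuscript case is better spent on textile wall — total rises to 1463 (89 m²).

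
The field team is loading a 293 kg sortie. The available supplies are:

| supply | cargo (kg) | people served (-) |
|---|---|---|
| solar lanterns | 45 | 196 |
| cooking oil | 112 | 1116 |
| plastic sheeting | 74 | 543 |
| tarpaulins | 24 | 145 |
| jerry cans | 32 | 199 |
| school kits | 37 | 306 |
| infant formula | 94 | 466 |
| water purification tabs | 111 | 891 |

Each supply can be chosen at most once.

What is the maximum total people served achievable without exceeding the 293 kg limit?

Taking cooking oil + jerry cans + school kits + water purification tabs: 292 kg used, 2512 in people served.
No other feasible combination exceeds 2512.

2512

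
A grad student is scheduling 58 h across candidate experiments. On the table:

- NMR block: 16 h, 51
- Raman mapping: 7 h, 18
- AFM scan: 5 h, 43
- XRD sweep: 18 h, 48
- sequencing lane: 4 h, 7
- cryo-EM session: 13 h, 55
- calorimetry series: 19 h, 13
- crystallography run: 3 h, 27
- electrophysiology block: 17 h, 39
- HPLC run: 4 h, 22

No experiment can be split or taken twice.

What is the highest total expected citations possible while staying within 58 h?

By expected citations per h: crystallography run 9.00, AFM scan 8.60, HPLC run 5.50 lead.
Filling by ratio: NMR block + Raman mapping + AFM scan + sequencing lane + cryo-EM session + crystallography run + HPLC run for 223, with 6 h left unused.
The 11 h tied up in Raman mapping and sequencing lane is better spent on electrophysiology block — total rises to 237 (58 h).

237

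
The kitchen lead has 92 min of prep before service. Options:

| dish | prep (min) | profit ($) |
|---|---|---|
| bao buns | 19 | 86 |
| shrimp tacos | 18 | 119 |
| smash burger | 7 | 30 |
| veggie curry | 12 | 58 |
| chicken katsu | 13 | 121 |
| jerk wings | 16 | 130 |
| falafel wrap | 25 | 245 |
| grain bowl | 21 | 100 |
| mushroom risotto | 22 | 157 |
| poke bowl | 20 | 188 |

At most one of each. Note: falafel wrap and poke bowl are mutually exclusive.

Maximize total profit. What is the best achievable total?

By profit per min: falafel wrap 9.80, poke bowl 9.40, chicken katsu 9.31 lead.
Shrimp tacos + chicken katsu + jerk wings + mushroom risotto + poke bowl uses 89 of the 92 min and totals 715.

715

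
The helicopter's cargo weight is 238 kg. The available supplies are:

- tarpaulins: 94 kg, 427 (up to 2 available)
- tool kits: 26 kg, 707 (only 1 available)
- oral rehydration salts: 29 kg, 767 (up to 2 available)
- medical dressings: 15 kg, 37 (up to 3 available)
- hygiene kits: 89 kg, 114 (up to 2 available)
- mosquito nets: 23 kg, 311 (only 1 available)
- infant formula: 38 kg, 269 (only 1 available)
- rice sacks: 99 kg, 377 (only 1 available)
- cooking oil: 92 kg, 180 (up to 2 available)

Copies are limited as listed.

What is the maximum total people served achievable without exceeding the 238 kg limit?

3053

By people served per kg: tool kits 27.19, oral rehydration salts 26.45, mosquito nets 13.52, infant formula 7.08 lead.
The ratio heuristic lands on tool kits + 2×oral rehydration salts + 3×medical dressings + mosquito nets + infant formula (2932) but leaves 48 kg idle.
Replace medical dressings and infant formula with tarpaulins: the trade gains 121 net, giving 3053 at 231 kg.
The spare 7 kg is too small for any remaining supply, and no exchange beats 3053.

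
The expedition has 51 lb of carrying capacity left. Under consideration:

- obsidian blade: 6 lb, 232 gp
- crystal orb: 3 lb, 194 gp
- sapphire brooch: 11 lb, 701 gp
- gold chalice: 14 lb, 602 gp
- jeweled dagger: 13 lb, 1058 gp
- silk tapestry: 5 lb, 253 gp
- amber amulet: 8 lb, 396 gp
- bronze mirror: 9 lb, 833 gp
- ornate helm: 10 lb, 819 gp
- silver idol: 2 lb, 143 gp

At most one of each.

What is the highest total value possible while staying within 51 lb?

3858

By value per lb: bronze mirror 92.56, ornate helm 81.90, jeweled dagger 81.38 lead.
Filling by ratio: crystal orb + sapphire brooch + jeweled dagger + bronze mirror + ornate helm + silver idol for 3748, with 3 lb left unused.
Dropping silver idol frees 2 lb; slotting in silk tapestry (5 lb) lifts the total to 3858 at 51 lb.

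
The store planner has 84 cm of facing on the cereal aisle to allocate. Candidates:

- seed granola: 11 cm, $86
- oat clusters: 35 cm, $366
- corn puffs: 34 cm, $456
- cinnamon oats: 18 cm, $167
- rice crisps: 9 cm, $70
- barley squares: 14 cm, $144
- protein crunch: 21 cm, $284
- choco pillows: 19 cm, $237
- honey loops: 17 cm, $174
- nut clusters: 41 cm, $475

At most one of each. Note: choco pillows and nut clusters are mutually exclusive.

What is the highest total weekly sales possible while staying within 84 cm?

Taking corn puffs + rice crisps + protein crunch + choco pillows: 83 cm used, 1047 in weekly sales.
That's the maximum — no feasible swap from here does better than 1047.

1047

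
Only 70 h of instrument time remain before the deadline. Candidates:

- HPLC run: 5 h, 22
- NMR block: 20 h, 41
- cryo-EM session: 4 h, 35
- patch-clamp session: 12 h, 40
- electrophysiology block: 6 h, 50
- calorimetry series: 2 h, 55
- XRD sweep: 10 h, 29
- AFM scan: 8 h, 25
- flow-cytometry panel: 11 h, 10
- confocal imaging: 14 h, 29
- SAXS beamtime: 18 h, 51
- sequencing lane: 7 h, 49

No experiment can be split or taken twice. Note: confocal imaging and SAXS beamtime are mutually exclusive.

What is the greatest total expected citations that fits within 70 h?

334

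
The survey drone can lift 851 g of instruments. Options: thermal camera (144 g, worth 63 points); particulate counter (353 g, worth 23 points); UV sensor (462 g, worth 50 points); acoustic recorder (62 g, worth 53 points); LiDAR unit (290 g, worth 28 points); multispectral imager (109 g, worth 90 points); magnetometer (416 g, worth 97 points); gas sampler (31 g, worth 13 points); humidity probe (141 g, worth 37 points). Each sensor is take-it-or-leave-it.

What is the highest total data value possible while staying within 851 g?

Filling by ratio: thermal camera + acoustic recorder + LiDAR unit + multispectral imager + gas sampler + humidity probe for 284, with 74 g left unused.
Dropping LiDAR unit and humidity probe frees 431 g; slotting in magnetometer (416 g) lifts the total to 316 at 762 g.

316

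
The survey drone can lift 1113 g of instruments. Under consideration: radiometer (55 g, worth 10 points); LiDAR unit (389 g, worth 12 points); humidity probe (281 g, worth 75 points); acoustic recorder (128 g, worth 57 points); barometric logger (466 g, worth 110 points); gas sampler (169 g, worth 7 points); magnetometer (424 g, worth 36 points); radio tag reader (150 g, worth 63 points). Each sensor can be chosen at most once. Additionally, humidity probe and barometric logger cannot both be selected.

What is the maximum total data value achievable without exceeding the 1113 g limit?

Ranking by ratio (data value/g): acoustic recorder 0.45, radio tag reader 0.42, humidity probe 0.27, barometric logger 0.24.
Taking radiometer + acoustic recorder + barometric logger + gas sampler + radio tag reader: 968 g used, 247 in data value.

247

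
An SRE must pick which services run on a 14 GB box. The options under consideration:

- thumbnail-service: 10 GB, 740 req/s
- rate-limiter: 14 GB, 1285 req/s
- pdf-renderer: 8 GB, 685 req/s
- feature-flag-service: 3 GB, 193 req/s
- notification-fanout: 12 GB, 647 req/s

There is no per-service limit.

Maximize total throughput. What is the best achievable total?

Best packing: rate-limiter — 14 GB, 1285 total.

1285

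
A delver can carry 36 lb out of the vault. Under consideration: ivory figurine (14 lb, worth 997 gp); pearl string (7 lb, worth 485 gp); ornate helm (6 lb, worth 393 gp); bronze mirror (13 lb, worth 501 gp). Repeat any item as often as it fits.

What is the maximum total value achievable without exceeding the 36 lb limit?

2479

Best packing: 2×ivory figurine + pearl string — 35 lb, 2479 total.
Every other selection either busts 36 lb or fails to beat 2479.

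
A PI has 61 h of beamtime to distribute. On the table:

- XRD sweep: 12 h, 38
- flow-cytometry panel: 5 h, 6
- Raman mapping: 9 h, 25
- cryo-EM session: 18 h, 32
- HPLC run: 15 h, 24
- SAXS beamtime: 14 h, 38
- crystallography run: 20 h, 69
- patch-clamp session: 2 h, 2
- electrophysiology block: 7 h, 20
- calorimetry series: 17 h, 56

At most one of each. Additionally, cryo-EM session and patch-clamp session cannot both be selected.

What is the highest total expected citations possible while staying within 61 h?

190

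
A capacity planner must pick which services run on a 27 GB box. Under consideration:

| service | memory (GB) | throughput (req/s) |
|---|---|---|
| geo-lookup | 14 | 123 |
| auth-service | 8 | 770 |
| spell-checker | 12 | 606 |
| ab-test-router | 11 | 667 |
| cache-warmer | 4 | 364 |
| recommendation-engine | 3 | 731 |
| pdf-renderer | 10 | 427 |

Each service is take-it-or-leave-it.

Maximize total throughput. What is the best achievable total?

2532

Auth-service + ab-test-router + cache-warmer + recommendation-engine uses 26 of the 27 GB and totals 2532.
Runner-up auth-service + spell-checker + cache-warmer + recommendation-engine tops out at 2471.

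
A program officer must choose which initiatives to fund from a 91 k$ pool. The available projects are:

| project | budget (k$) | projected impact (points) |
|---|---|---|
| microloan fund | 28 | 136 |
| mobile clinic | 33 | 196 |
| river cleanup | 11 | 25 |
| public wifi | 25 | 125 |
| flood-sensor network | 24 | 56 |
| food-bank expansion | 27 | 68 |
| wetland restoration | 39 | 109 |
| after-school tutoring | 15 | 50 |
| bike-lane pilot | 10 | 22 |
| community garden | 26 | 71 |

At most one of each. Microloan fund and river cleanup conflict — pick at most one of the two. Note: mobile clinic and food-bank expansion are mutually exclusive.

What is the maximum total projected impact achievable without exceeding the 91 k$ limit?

457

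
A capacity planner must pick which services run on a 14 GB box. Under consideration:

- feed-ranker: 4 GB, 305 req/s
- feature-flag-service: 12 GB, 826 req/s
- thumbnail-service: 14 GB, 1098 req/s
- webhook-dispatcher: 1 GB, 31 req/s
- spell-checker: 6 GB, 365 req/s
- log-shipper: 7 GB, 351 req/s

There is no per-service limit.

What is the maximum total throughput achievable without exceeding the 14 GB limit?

The ratio ordering already packs tightly: thumbnail-service, 14 GB, 1098.
Every other selection either busts 14 GB or fails to beat 1098.

1098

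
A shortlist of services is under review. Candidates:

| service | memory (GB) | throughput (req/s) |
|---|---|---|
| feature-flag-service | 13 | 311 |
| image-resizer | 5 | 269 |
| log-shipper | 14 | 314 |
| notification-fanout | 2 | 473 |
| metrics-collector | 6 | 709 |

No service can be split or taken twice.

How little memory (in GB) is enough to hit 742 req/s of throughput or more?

Minimise GB subject to total throughput ≥ 742.
image-resizer + notification-fanout: 742 throughput at 7 GB.
Any bundle with less than 7 GB falls short of 742.

7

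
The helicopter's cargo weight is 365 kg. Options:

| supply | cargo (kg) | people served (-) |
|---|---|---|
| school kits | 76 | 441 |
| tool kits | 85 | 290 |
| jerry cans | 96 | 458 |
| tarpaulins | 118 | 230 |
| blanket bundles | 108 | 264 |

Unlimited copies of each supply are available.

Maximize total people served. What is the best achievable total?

Ranking by ratio (people served/kg): school kits 5.80, jerry cans 4.77, tool kits 3.41, blanket bundles 2.44.
The ratio heuristic lands on 4×school kits (1764) but leaves 61 kg idle.
Replace 3×school kits with 3×jerry cans: the trade gains 51 net, giving 1815 at 364 kg.

1815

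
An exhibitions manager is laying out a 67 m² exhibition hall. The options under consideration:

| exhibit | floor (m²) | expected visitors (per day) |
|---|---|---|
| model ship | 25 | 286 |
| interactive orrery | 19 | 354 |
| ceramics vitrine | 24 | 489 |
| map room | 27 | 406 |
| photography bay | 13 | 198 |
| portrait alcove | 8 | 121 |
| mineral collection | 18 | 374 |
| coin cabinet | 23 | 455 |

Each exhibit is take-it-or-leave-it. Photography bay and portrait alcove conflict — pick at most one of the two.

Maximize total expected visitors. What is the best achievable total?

1318

Best packing: ceramics vitrine + mineral collection + coin cabinet — 65 m², 1318 total.
The spare 2 m² is too small for any remaining exhibit, and no feasible exchange beats 1318.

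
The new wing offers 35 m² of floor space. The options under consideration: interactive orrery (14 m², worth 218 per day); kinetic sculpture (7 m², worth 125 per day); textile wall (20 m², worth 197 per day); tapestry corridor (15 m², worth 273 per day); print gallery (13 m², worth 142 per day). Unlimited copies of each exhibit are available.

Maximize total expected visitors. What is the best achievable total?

625

Ranking by ratio (expected visitors/m²): tapestry corridor 18.20, kinetic sculpture 17.86, interactive orrery 15.57.
Taking the top-ratio exhibits first gives 2×tapestry corridor for 546 (30 m²).
Dropping 2×tapestry corridor frees 30 m²; slotting in 5×kinetic sculpture (35 m²) lifts the total to 625 at 35 m².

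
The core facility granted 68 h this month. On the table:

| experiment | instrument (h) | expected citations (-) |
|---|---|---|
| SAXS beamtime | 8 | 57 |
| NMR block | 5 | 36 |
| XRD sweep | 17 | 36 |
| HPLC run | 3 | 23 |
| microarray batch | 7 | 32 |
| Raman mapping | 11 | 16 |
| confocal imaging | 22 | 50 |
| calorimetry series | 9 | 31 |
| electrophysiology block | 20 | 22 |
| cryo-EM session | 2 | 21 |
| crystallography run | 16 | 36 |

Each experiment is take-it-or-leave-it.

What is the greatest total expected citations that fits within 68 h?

272

Taking the top-ratio experiments first gives SAXS beamtime + NMR block + HPLC run + microarray batch + Raman mapping + confocal imaging + calorimetry series + cryo-EM session for 266 (67 h).
Replace Raman mapping and confocal imaging with XRD sweep + crystallography run: the trade gains 6 net, giving 272 at 67 h.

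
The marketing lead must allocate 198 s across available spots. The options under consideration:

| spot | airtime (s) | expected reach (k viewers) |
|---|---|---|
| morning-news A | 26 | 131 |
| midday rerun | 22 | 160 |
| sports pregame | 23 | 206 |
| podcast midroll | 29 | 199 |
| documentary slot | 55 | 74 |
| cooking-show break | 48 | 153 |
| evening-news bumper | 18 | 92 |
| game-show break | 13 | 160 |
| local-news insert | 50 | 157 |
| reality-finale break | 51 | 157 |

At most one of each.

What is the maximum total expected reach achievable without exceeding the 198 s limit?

By expected reach per s: game-show break 12.31, sports pregame 8.96, midday rerun 7.27, podcast midroll 6.86 lead.
Filling by ratio: morning-news A + midday rerun + sports pregame + podcast midroll + cooking-show break + evening-news bumper + game-show break for 1101, with 19 s left unused.
Dropping cooking-show break frees 48 s; slotting in local-news insert (50 s) lifts the total to 1105 at 181 s.
Morning-news A + midday rerun + sports pregame + podcast midroll + evening-news bumper + game-show break + reality-finale break (182 s) also reaches 1105 — a tie, but nothing goes higher.

1105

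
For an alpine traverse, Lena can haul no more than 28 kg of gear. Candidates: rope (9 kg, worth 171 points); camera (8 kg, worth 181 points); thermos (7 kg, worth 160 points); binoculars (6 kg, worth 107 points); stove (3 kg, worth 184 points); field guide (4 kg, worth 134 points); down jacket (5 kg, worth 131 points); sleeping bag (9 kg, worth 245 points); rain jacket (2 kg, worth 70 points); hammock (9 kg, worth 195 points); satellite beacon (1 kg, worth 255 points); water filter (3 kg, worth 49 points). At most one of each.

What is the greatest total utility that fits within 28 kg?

1083

Greedy by ratio would take stove + field guide + down jacket + sleeping bag + rain jacket + satellite beacon + water filter: 27 kg used, total 1068.
Replace down jacket and water filter with hammock: the trade gains 15 net, giving 1083 at 28 kg.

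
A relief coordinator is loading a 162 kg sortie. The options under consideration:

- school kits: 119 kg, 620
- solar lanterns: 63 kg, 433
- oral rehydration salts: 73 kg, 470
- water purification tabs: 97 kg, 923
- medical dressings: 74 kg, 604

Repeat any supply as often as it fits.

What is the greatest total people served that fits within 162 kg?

1356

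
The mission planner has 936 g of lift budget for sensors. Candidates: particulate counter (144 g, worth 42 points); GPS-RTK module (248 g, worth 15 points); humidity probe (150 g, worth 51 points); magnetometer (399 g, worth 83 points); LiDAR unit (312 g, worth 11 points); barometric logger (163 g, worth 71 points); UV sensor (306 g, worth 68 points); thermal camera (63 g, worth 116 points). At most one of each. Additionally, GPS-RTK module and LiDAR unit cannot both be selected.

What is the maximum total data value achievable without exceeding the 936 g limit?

363

Ranking by ratio (data value/g): thermal camera 1.84, barometric logger 0.44, humidity probe 0.34.
A density-first pass picks particulate counter + humidity probe + barometric logger + UV sensor + thermal camera — 348 at 826 g.
Replace UV sensor with magnetometer: the trade gains 15 net, giving 363 at 919 g.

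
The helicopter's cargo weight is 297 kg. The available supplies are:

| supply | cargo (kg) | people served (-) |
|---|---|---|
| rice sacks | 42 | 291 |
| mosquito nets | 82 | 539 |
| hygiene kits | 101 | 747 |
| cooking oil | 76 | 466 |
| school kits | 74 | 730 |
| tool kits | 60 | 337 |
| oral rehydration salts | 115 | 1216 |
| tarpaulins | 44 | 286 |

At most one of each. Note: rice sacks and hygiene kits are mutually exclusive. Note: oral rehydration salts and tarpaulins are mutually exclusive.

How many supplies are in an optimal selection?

Optimal total is 2693.
hygiene kits + school kits + oral rehydration salts hits 2693 at 290 kg.
Every optimal selection uses 3 supplies.

3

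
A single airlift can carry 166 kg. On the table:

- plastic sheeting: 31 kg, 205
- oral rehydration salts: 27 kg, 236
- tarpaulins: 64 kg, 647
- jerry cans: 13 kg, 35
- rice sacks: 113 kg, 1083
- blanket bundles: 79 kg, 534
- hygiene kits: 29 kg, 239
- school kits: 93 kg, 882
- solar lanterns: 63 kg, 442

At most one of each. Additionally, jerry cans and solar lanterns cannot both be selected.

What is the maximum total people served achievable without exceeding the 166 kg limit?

Best packing: tarpaulins + school kits — 157 kg, 1529 total.
The closest alternative, oral rehydration salts + jerry cans + hygiene kits + school kits, reaches only 1392.

1529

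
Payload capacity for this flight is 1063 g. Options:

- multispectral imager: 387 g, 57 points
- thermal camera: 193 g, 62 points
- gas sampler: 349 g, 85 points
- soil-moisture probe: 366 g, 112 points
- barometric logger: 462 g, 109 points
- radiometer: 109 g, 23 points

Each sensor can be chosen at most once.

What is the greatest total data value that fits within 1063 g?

283

By data value per g: thermal camera 0.32, soil-moisture probe 0.31, gas sampler 0.24 lead.
Greedy by ratio would take thermal camera + gas sampler + soil-moisture probe + radiometer: 1017 g used, total 282.
The 458 g tied up in gas sampler and radiometer is better spent on barometric logger — total rises to 283 (1021 g).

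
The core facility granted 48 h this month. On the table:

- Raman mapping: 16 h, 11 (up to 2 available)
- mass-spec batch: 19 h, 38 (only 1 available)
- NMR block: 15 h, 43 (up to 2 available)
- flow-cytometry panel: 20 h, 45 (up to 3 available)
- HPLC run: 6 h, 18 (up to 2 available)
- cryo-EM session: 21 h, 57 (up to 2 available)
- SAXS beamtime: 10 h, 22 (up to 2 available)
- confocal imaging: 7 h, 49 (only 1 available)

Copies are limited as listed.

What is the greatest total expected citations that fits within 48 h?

157

Taking the top-ratio experiments first gives NMR block + 2×HPLC run + SAXS beamtime + confocal imaging for 150 (44 h).
Replace 2×HPLC run with NMR block: the trade gains 7 net, giving 157 at 47 h.
The spare 1 h is too small for any remaining experiment, and no exchange beats 157.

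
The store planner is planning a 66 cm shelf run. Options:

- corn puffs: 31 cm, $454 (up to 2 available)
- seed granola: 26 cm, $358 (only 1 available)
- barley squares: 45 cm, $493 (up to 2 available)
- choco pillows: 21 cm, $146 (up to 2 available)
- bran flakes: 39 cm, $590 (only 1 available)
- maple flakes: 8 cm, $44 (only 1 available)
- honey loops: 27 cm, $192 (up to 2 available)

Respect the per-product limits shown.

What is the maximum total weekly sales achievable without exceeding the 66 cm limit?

By weekly sales per cm: bran flakes 15.13, corn puffs 14.65, seed granola 13.77, barley squares 10.96 lead.
Taking seed granola + bran flakes: 65 cm used, 948 in weekly sales.
No other feasible combination exceeds 948.

948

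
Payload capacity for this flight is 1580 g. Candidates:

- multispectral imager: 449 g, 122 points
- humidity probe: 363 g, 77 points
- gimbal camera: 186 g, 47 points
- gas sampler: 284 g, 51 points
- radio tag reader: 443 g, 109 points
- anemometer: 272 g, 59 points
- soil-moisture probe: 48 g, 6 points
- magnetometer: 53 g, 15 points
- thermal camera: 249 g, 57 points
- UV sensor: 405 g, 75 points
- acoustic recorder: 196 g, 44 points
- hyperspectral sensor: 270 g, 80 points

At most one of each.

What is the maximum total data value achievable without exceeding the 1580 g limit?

403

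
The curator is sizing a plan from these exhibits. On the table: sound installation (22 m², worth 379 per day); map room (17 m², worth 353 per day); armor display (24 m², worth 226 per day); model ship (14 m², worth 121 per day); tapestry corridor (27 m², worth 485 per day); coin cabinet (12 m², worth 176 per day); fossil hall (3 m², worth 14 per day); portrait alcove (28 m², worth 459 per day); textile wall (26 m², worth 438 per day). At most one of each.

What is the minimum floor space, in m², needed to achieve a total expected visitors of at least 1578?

Need the lightest bundle worth ≥ 1578.
sound installation + map room + tapestry corridor + textile wall reaches 1655 using 92 m².
Below 92 m² the best achievable stays under 1578.

92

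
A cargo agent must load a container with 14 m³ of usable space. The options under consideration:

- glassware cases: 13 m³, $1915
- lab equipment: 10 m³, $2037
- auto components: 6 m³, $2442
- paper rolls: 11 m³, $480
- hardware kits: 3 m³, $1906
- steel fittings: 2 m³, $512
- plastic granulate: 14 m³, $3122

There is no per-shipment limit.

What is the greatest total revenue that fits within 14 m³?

8136

Density check — hardware kits 635.33, auto components 407.00, steel fittings 256.00 are the best per m³.
4×hardware kits + steel fittings uses 14 of the 14 m³ and totals 8136.
Every other selection either busts 14 m³ or fails to beat 8136.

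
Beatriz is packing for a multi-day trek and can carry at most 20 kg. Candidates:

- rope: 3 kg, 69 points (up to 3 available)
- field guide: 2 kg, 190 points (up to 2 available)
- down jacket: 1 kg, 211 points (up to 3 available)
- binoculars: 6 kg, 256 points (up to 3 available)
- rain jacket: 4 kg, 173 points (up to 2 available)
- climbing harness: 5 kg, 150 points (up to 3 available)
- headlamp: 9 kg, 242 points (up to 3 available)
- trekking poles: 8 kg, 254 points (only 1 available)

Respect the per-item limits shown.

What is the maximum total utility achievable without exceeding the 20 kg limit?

1525

Taking the top-ratio items first gives 2×field guide + 3×down jacket + 2×rain jacket + climbing harness for 1509 (20 kg).
Dropping 2×rain jacket and climbing harness frees 13 kg; slotting in 2×binoculars (12 kg) lifts the total to 1525 at 19 kg.
Every other selection either busts 20 kg or exceeds an availability limit or fails to beat 1525.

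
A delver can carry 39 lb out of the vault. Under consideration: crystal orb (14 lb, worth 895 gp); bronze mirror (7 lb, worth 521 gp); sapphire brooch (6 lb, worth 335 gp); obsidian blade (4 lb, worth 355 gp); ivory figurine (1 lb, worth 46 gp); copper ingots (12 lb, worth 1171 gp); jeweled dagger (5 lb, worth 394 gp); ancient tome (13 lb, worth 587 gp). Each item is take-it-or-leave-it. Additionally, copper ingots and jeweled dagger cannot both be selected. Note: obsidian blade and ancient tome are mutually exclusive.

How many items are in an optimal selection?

Optimal total is 2988.
One optimal bundle: crystal orb + bronze mirror + obsidian blade + ivory figurine + copper ingots (38 lb).
Any selection reaching 2988 contains exactly 5 items.

5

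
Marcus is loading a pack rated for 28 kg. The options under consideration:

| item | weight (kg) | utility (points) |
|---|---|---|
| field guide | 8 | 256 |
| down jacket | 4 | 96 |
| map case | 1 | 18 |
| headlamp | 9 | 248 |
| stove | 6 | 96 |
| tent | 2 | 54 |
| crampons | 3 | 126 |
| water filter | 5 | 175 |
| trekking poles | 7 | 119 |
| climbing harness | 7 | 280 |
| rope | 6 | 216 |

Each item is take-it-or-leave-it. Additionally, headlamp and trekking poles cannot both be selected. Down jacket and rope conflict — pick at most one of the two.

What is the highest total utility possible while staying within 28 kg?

981

Field guide + tent + water filter + climbing harness + rope uses 28 of the 28 kg and totals 981.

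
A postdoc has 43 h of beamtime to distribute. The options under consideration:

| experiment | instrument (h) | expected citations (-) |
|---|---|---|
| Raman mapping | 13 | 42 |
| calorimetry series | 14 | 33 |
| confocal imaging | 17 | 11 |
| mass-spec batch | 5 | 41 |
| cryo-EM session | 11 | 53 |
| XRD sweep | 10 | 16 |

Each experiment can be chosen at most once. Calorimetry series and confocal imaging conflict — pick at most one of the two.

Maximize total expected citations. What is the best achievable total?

Best packing: Raman mapping + calorimetry series + mass-spec batch + cryo-EM session — 43 h, 169 total.

169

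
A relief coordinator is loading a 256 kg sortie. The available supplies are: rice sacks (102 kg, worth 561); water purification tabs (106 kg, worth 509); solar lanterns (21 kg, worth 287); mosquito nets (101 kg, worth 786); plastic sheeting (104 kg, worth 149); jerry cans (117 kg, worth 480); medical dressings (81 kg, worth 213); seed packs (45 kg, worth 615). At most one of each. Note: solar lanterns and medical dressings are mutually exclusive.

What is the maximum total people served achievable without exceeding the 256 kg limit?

1962

Density check — solar lanterns 13.67, seed packs 13.67, mosquito nets 7.78 are the best per kg.
Rice sacks + mosquito nets + seed packs uses 248 of the 256 kg and totals 1962.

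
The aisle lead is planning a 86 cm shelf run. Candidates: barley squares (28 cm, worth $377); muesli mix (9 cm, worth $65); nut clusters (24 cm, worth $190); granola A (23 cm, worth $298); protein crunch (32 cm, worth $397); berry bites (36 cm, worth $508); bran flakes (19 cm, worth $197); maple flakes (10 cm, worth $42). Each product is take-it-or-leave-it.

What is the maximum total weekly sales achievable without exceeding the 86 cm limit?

1082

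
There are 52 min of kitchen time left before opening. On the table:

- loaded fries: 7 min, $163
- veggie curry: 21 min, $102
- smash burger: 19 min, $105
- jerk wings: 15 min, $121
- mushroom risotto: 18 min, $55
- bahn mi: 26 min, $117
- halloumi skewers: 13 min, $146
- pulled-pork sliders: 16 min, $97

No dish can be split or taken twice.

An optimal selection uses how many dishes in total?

Best achievable profit is 527.
For example loaded fries + jerk wings + halloumi skewers + pulled-pork sliders achieves it, using 51 min.
Every optimal selection uses 4 dishes.

4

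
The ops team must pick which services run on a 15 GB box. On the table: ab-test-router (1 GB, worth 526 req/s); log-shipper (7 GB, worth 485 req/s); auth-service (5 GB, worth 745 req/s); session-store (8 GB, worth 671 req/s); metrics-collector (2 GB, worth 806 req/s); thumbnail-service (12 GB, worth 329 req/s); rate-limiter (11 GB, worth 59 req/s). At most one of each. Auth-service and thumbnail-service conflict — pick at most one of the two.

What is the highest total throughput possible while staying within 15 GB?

Ab-test-router + log-shipper + auth-service + metrics-collector uses 15 of the 15 GB and totals 2562.
Next best is auth-service + session-store + metrics-collector at 2222 (15 GB) — short by 340.

2562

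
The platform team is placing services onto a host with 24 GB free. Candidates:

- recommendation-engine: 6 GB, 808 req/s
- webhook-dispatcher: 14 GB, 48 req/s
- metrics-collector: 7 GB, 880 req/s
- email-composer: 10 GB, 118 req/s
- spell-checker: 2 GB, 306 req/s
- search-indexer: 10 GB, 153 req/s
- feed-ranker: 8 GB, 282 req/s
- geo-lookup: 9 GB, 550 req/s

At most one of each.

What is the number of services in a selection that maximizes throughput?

4

Optimal total is 2544.
For example recommendation-engine + metrics-collector + spell-checker + geo-lookup achieves it, using 24 GB.
Any selection reaching 2544 contains exactly 4 services.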